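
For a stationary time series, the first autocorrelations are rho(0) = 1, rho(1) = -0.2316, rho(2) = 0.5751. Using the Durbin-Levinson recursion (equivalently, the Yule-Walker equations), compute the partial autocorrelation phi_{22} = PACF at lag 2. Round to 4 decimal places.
\phi_{22} = 0.5510

The PACF at lag k is phi_{kk}, the last component of the solution
to the Yule-Walker system G_k phi = r_k where
  (G_k)_{ij} = rho(|i - j|), (r_k)_i = rho(i), i,j = 1..k.
Equivalently, Durbin-Levinson gives phi_{kk} iteratively:
  phi_{11} = rho(1)
  phi_{kk} = [rho(k) - sum_{j=1..k-1} phi_{k-1,j} rho(k-j)]
            / [1 - sum_{j=1..k-1} phi_{k-1,j} rho(j)],
  phi_{k,j} = phi_{k-1,j} - phi_{kk} phi_{k-1,k-j},  j = 1..k-1.
Step k = 1:
  phi_11 = rho(1) = -0.2316.
Step k = 2:
  phi_22 = [rho(2) - phi_11 rho(1)] / [1 - phi_11 rho(1)] = [0.5751 - (-0.2316)(-0.2316)] / [1 - (-0.2316)(-0.2316)]
         = 0.52146144 / 0.94636144 = 0.551.
Therefore phi_{22} = 0.5510.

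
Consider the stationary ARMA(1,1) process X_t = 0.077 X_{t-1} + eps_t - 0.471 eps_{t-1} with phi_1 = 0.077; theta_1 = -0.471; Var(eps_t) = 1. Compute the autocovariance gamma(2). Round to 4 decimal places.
\gamma(2) = -0.0294

Multiply the model equation by X_{t-k} and take expectations. With theta_0 = psi_0 = 1 and psi_j the MA(infinity) weights, this gives
  gamma(k) - sum_i phi_i gamma(k-i) = c_k,
  c_k = sigma^2 * sum_{j=k..q} theta_j psi_{j-k}   (c_k = 0 for k > q),
using gamma(-m) = gamma(m).
psi-weights needed (psi_j = theta_j + sum_i phi_i psi_{j-i}):
  psi_1 = theta_1 + phi_1 = -0.471 + (0.077) = -0.394
Right-hand sides:
  c_0 = sigma^2 (1 + theta_1 psi_1) = 1 * (1 + (-0.471)(-0.394)) = 1 * 1.185574 = 1.185574
  c_1 = sigma^2 theta_1 = 1 * (-0.471) = -0.471
  c_2 = 0
Equations for k = 0 and k = 1 (AR order 1):
  gamma(0) = phi_1 gamma(1) + c_0
  gamma(1) = phi_1 gamma(0) + c_1
Substituting the second into the first: gamma(0) (1 - phi_1^2) = c_0 + phi_1 c_1, so
  gamma(0) = (c_0 + phi_1 c_1) / (1 - phi_1^2) = (1.185574 + (0.077)(-0.471)) / (1 - (0.077)^2) = 1.149307 / 0.994071 = 1.156162.
  gamma(1) = phi_1 gamma(0) + c_1 = (0.077)(1.156162) + (-0.471) = -0.381976.
For k = 2 (> q): gamma(2) = phi_1 gamma(1) = (0.077)(-0.381976) = -0.029412.
Therefore gamma(2) = -0.0294 (to 4 decimal places).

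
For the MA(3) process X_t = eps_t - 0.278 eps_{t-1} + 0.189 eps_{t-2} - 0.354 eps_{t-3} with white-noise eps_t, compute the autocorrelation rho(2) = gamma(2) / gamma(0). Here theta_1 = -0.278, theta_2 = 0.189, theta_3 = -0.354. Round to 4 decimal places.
\rho(2) = 0.2321

For an MA(q) process with theta_0 = 1, the autocovariance is
  gamma(k) = sigma^2 * sum_{i=0..q-k} theta_i * theta_{i+k},
and rho(k) = gamma(k) / gamma(0). Sigma^2 cancels.
  numerator   = (1)*(0.189) + (-0.278)*(-0.354) = 0.287412.
  denominator = (1)^2 + (-0.278)^2 + (0.189)^2 + (-0.354)^2 = 1.238321.
  rho(2) = 0.287412 / 1.238321 = 0.2321.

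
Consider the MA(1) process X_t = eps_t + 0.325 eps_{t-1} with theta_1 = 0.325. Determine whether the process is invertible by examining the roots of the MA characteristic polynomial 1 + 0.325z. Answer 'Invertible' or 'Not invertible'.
\text{Invertible}

The MA(q) characteristic polynomial is P(z) = 1 + 0.325z.
Invertibility requires all roots to lie outside the unit circle, i.e. |z| > 1 for every root.
This is linear in z: 1 + (0.325) z = 0  =>  z = -1/(0.325) = -3.076923,  |z| = 3.076923.
Moduli of all roots: 3.0769.
All moduli strictly greater than 1? Yes.
Verdict: Invertible.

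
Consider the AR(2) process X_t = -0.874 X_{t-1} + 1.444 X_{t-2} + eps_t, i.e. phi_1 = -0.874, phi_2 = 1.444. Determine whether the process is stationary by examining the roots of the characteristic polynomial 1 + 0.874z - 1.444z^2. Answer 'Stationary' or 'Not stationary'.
\text{Not stationary}

The AR(p) characteristic polynomial is P(z) = 1 + 0.874z - 1.444z^2.
Stationarity requires all roots to lie outside the unit circle, i.e. |z| > 1 for every root.
Set 1 + (0.874) z + (-1.444) z^2 = 0, i.e. a z^2 + b z + c = 0 with a = -1.444, b = 0.874, c = 1.
Discriminant D = b^2 - 4ac = (0.874)^2 - 4*(-1.444)*1 = 0.763876 - (-5.776) = 6.539876.
D >= 0, so the roots are real: z = (-b +/- sqrt(D)) / (2a) = (-0.874 +/- 2.557318) / (-2.888).
  z_1 = (-0.874 + 2.557318) / (-2.888) = -0.5829,   |z_1| = 0.5829.
  z_2 = (-0.874 - 2.557318) / (-2.888) = 1.1881,   |z_2| = 1.1881.
Moduli of all roots: 0.5829, 1.1881.
All moduli strictly greater than 1? No.
Verdict: Not stationary.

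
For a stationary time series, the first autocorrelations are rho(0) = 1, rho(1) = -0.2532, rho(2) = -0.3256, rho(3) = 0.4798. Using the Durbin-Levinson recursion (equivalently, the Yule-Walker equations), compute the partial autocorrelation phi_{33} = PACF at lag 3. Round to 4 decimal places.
\phi_{33} = 0.3330

The PACF at lag k is phi_{kk}, the last component of the solution
to the Yule-Walker system G_k phi = r_k where
  (G_k)_{ij} = rho(|i - j|), (r_k)_i = rho(i), i,j = 1..k.
Equivalently, Durbin-Levinson gives phi_{kk} iteratively:
  phi_{11} = rho(1)
  phi_{kk} = [rho(k) - sum_{j=1..k-1} phi_{k-1,j} rho(k-j)]
            / [1 - sum_{j=1..k-1} phi_{k-1,j} rho(j)],
  phi_{k,j} = phi_{k-1,j} - phi_{kk} phi_{k-1,k-j},  j = 1..k-1.
Step k = 1:
  phi_11 = rho(1) = -0.2532.
Step k = 2:
  phi_22 = [rho(2) - phi_11 rho(1)] / [1 - phi_11 rho(1)] = [-0.3256 - (-0.2532)(-0.2532)] / [1 - (-0.2532)(-0.2532)]
         = -0.38971024 / 0.93588976 = -0.416406.
  Update: phi_21 = phi_11 - phi_22 phi_11 = -0.2532 - (-0.416406)(-0.2532) = -0.358634.
Step k = 3:
  phi_33 = [rho(3) - phi_21 rho(2) - phi_22 rho(1)] / [1 - phi_21 rho(1) - phi_22 rho(2)]
    numerator   = 0.4798 - (-0.358634)(-0.3256) - (-0.416406)(-0.2532) = 0.25759472
    denominator = 1 - (-0.358634)(-0.2532) - (-0.416406)(-0.3256) = 0.77361202
  phi_33 = 0.25759472 / 0.77361202 = 0.333.
Therefore phi_{33} = 0.3330.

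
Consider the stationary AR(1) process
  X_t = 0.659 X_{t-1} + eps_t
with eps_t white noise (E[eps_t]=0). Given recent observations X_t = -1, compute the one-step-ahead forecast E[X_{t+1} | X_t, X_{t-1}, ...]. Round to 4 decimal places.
E[X_{t+1} \mid \mathcal F_t] = -0.6590

For an AR(p) model X_t = c + sum_i phi_i X_{t-i} + eps_t, the
one-step-ahead conditional mean is
  E[X_{t+1} | X_t, ...] = c + sum_i phi_i X_{t+1-i}.
Substitute known values:
  E[X_{t+1} | ...] = (0.659) * (-1)
                   = -0.6590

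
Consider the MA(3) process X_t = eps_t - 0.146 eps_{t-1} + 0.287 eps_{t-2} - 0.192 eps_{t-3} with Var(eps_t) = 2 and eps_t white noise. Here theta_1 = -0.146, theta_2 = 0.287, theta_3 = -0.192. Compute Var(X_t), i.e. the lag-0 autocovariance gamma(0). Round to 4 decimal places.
\gamma(0) = 2.2811

For an MA(q) process X_t = eps_t + sum_i theta_i eps_{t-i} with
Var(eps_t) = sigma^2, the variance is
  gamma(0) = sigma^2 * (1 + sum_i theta_i^2).
  sum_i theta_i^2 = (-0.146)^2 + (0.287)^2 + (-0.192)^2 = 0.021316 + 0.082369 + 0.036864 = 0.140549.
  gamma(0) = 2 * (1 + 0.140549) = 2 * 1.140549 = 2.281098, which rounds to 2.2811.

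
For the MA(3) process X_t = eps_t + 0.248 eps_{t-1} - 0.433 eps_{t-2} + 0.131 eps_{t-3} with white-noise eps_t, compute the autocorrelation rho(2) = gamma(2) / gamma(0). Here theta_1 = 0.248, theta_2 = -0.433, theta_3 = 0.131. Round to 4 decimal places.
\rho(2) = -0.3163

For an MA(q) process with theta_0 = 1, the autocovariance is
  gamma(k) = sigma^2 * sum_{i=0..q-k} theta_i * theta_{i+k},
and rho(k) = gamma(k) / gamma(0). Sigma^2 cancels.
  numerator   = (1)*(-0.433) + (0.248)*(0.131) = -0.400512.
  denominator = (1)^2 + (0.248)^2 + (-0.433)^2 + (0.131)^2 = 1.266154.
  rho(2) = -0.400512 / 1.266154 = -0.3163.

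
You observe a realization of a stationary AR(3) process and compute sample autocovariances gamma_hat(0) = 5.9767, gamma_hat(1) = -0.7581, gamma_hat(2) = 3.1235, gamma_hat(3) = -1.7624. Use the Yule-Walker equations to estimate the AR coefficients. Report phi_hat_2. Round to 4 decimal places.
\hat\phi_{2} = 0.4980

The Yule-Walker equations for an AR(p) process read, in matrix form,
  Gamma_p phi = r_p,   with   (Gamma_p)_{ij} = gamma(|i - j|),
                       (r_p)_i = gamma(i),   i,j = 1..p.
Substitute the sample gammas (Toeplitz matrix and right-hand side of size 3):
  Gamma_p = [[5.9767, -0.7581, 3.1235], [-0.7581, 5.9767, -0.7581], [3.1235, -0.7581, 5.9767]]
  r_p     = [-0.7581, 3.1235, -1.7624]
Written out (R1..R3):
  (R1) 5.9767 phi_1 - 0.7581 phi_2 + 3.1235 phi_3 = -0.7581
  (R2) -0.7581 phi_1 + 5.9767 phi_2 - 0.7581 phi_3 = 3.1235
  (R3) 3.1235 phi_1 - 0.7581 phi_2 + 5.9767 phi_3 = -1.7624
Gaussian elimination:
  R2 <- R2 - (-0.7581/5.9767) R1 = R2 - (-0.126843) R1:  5.880541 phi_2 - 0.361907 phi_3 = 3.027341
  R3 <- R3 - (3.1235/5.9767) R1 = R3 - (0.522613) R1:  -0.361907 phi_2 + 4.344319 phi_3 = -1.366207
  R3 <- R3 - (-0.361907/5.880541) R2 = R3 - (-0.061543) R2:  4.322046 phi_3 = -1.179895
Back-substitution:
  phi_hat_3 = -1.179895 / 4.322046 = -0.272995
  phi_hat_2 = (3.027341 - (-0.361907)(-0.272995)) / 5.880541 = 0.498006
  phi_hat_1 = (-0.7581 - (-0.7581)(0.498006) - (3.1235)(-0.272995)) / 5.9767 = 0.078996
So phi_hat = [0.0790, 0.4980, -0.2730].
Therefore phi_hat_2 = 0.4980.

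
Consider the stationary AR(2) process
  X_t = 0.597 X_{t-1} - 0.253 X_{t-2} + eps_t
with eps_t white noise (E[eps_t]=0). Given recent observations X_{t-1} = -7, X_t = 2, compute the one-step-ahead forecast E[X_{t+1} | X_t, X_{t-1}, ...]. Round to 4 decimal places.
E[X_{t+1} \mid \mathcal F_t] = 2.9650

For an AR(p) model X_t = c + sum_i phi_i X_{t-i} + eps_t, the
one-step-ahead conditional mean is
  E[X_{t+1} | X_t, ...] = c + sum_i phi_i X_{t+1-i}.
Substitute known values:
  E[X_{t+1} | ...] = (0.597) * (2) + (-0.253) * (-7)
                   = 2.9650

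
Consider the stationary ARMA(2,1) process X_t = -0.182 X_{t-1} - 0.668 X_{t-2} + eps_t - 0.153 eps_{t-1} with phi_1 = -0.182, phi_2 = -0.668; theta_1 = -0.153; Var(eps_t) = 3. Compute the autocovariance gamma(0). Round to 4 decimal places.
\gamma(0) = 5.7940

Multiply the model equation by X_{t-k} and take expectations. With theta_0 = psi_0 = 1 and psi_j the MA(infinity) weights, this gives
  gamma(k) - sum_i phi_i gamma(k-i) = c_k,
  c_k = sigma^2 * sum_{j=k..q} theta_j psi_{j-k}   (c_k = 0 for k > q),
using gamma(-m) = gamma(m).
psi-weights needed (psi_j = theta_j + sum_i phi_i psi_{j-i}):
  psi_1 = theta_1 + phi_1 = -0.153 + (-0.182) = -0.335
Right-hand sides:
  c_0 = sigma^2 (1 + theta_1 psi_1) = 3 * (1 + (-0.153)(-0.335)) = 3 * 1.051255 = 3.153765
  c_1 = sigma^2 theta_1 = 3 * (-0.153) = -0.459
  c_2 = 0
Equations for k = 0, 1, 2 (AR order 2, c_2 = 0):
  (E0) gamma(0) = phi_1 gamma(1) + phi_2 gamma(2) + c_0
  (E1) gamma(1) = phi_1 gamma(0) + phi_2 gamma(1) + c_1
  (E2) gamma(2) = phi_1 gamma(1) + phi_2 gamma(0)
From (E1): gamma(1) = A gamma(0) + B with
  A = phi_1 / (1 - phi_2) = -0.182 / 1.668 = -0.109113,   B = c_1 / (1 - phi_2) = -0.459 / 1.668 = -0.27518.
Insert (E2) into (E0): gamma(0) (1 - phi_2^2) = phi_1 (1 + phi_2) gamma(1) + c_0.
  phi_1 (1 + phi_2) = (-0.182)(0.332) = -0.060424,   1 - phi_2^2 = 0.553776.
Replace gamma(1) by A gamma(0) + B and collect gamma(0):
  gamma(0) [0.553776 - (-0.060424)(-0.109113)] = (-0.060424)(-0.27518) + 3.153765
  gamma(0) * 0.547183 = 3.170392
  gamma(0) = 3.170392 / 0.547183 = 5.794026.
Therefore gamma(0) = 5.7940 (to 4 decimal places).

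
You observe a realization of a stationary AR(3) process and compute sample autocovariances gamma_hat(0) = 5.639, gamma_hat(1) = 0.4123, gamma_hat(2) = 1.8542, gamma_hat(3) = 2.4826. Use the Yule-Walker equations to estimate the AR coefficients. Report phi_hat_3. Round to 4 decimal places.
\hat\phi_{3} = 0.4500

The Yule-Walker equations for an AR(p) process read, in matrix form,
  Gamma_p phi = r_p,   with   (Gamma_p)_{ij} = gamma(|i - j|),
                       (r_p)_i = gamma(i),   i,j = 1..p.
Substitute the sample gammas (Toeplitz matrix and right-hand side of size 3):
  Gamma_p = [[5.639, 0.4123, 1.8542], [0.4123, 5.639, 0.4123], [1.8542, 0.4123, 5.639]]
  r_p     = [0.4123, 1.8542, 2.4826]
Written out (R1..R3):
  (R1) 5.639 phi_1 + 0.4123 phi_2 + 1.8542 phi_3 = 0.4123
  (R2) 0.4123 phi_1 + 5.639 phi_2 + 0.4123 phi_3 = 1.8542
  (R3) 1.8542 phi_1 + 0.4123 phi_2 + 5.639 phi_3 = 2.4826
Gaussian elimination:
  R2 <- R2 - (0.4123/5.639) R1 = R2 - (0.073116) R1:  5.608854 phi_2 + 0.276729 phi_3 = 1.824054
  R3 <- R3 - (1.8542/5.639) R1 = R3 - (0.328817) R1:  0.276729 phi_2 + 5.029307 phi_3 = 2.347029
  R3 <- R3 - (0.276729/5.608854) R2 = R3 - (0.049338) R2:  5.015654 phi_3 = 2.257034
Back-substitution:
  phi_hat_3 = 2.257034 / 5.015654 = 0.449998
  phi_hat_2 = (1.824054 - (0.276729)(0.449998)) / 5.608854 = 0.303008
  phi_hat_1 = (0.4123 - (0.4123)(0.303008) - (1.8542)(0.449998)) / 5.639 = -0.097006
So phi_hat = [-0.0970, 0.3030, 0.4500].
Therefore phi_hat_3 = 0.4500.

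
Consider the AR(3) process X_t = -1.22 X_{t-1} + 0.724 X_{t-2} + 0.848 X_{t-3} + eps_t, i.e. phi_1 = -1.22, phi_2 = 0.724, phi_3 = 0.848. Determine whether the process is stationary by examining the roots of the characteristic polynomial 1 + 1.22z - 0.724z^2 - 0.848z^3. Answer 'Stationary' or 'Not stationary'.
\text{Not stationary}

The AR(p) characteristic polynomial is P(z) = 1 + 1.22z - 0.724z^2 - 0.848z^3.
Stationarity requires all roots to lie outside the unit circle, i.e. |z| > 1 for every root.
Degree 3: look for a simple real root z0 first, then factor out (1 - z/z0) and solve the remaining quadratic.
Testing z0 = -1.25: P(-1.25) = 1 + (1.22)(-1.25) + (-0.724)(-1.25)^2 + (-0.848)(-1.25)^3
  = 1 + (-1.525) + (-1.13125) + (1.65625) = 0.  So z_0 = -1.25 is a root, |z_0| = 1.25.
Divide out the factor (1 + 0.8 z) = (1 - z/z0) (since 1/z0 = -0.8):
  P(z) = (1 + 0.8 z)(1 + (0.42) z + (-1.06) z^2)
  [check: z-coef 0.42 - (-0.8) = 1.22; z^2-coef -1.06 - (-0.8)(0.42) = -0.724; z^3-coef -(-0.8)(-1.06) = -0.848.]
Remaining roots from the quadratic factor 1 + (0.42) z + (-1.06) z^2:
  Set 1 + (0.42) z + (-1.06) z^2 = 0, i.e. a z^2 + b z + c = 0 with a = -1.06, b = 0.42, c = 1.
  Discriminant D = b^2 - 4ac = (0.42)^2 - 4*(-1.06)*1 = 0.1764 - (-4.24) = 4.4164.
  D >= 0, so the roots are real: z = (-b +/- sqrt(D)) / (2a) = (-0.42 +/- 2.101523) / (-2.12).
    z_1 = (-0.42 + 2.101523) / (-2.12) = -0.7932,   |z_1| = 0.7932.
    z_2 = (-0.42 - 2.101523) / (-2.12) = 1.1894,   |z_2| = 1.1894.
Moduli of all roots: 1.2500, 0.7932, 1.1894.
All moduli strictly greater than 1? No.
Verdict: Not stationary.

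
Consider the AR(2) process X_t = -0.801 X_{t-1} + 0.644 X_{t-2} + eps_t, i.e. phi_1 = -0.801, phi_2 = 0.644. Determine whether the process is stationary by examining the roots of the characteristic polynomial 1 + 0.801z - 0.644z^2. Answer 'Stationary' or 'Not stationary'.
\text{Not stationary}

The AR(p) characteristic polynomial is P(z) = 1 + 0.801z - 0.644z^2.
Stationarity requires all roots to lie outside the unit circle, i.e. |z| > 1 for every root.
Set 1 + (0.801) z + (-0.644) z^2 = 0, i.e. a z^2 + b z + c = 0 with a = -0.644, b = 0.801, c = 1.
Discriminant D = b^2 - 4ac = (0.801)^2 - 4*(-0.644)*1 = 0.641601 - (-2.576) = 3.217601.
D >= 0, so the roots are real: z = (-b +/- sqrt(D)) / (2a) = (-0.801 +/- 1.793767) / (-1.288).
  z_1 = (-0.801 + 1.793767) / (-1.288) = -0.7708,   |z_1| = 0.7708.
  z_2 = (-0.801 - 1.793767) / (-1.288) = 2.0146,   |z_2| = 2.0146.
Moduli of all roots: 0.7708, 2.0146.
All moduli strictly greater than 1? No.
Verdict: Not stationary.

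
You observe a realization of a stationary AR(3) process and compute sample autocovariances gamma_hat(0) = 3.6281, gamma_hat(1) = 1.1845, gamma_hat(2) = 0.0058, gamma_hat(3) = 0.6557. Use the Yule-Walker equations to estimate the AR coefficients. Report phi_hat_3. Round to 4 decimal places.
\hat\phi_{3} = 0.2480

The Yule-Walker equations for an AR(p) process read, in matrix form,
  Gamma_p phi = r_p,   with   (Gamma_p)_{ij} = gamma(|i - j|),
                       (r_p)_i = gamma(i),   i,j = 1..p.
Substitute the sample gammas (Toeplitz matrix and right-hand side of size 3):
  Gamma_p = [[3.6281, 1.1845, 0.0058], [1.1845, 3.6281, 1.1845], [0.0058, 1.1845, 3.6281]]
  r_p     = [1.1845, 0.0058, 0.6557]
Written out (R1..R3):
  (R1) 3.6281 phi_1 + 1.1845 phi_2 + 0.0058 phi_3 = 1.1845
  (R2) 1.1845 phi_1 + 3.6281 phi_2 + 1.1845 phi_3 = 0.0058
  (R3) 0.0058 phi_1 + 1.1845 phi_2 + 3.6281 phi_3 = 0.6557
Gaussian elimination:
  R2 <- R2 - (1.1845/3.6281) R1 = R2 - (0.326479) R1:  3.241385 phi_2 + 1.182606 phi_3 = -0.380915
  R3 <- R3 - (0.0058/3.6281) R1 = R3 - (0.001599) R1:  1.182606 phi_2 + 3.628091 phi_3 = 0.653806
  R3 <- R3 - (1.182606/3.241385) R2 = R3 - (0.364846) R2:  3.196621 phi_3 = 0.792782
Back-substitution:
  phi_hat_3 = 0.792782 / 3.196621 = 0.248006
  phi_hat_2 = (-0.380915 - (1.182606)(0.248006)) / 3.241385 = -0.208
  phi_hat_1 = (1.1845 - (1.1845)(-0.208) - (0.0058)(0.248006)) / 3.6281 = 0.393991
So phi_hat = [0.3940, -0.2080, 0.2480].
Therefore phi_hat_3 = 0.2480.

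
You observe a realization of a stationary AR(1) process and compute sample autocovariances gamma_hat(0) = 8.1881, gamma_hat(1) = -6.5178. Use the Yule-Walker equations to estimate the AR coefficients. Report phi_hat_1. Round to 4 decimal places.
\hat\phi_{1} = -0.7960

The Yule-Walker equations for an AR(p) process read, in matrix form,
  Gamma_p phi = r_p,   with   (Gamma_p)_{ij} = gamma(|i - j|),
                       (r_p)_i = gamma(i),   i,j = 1..p.
Substitute the sample gammas (Toeplitz matrix and right-hand side of size 1):
  Gamma_p = [[8.1881]]
  r_p     = [-6.5178]
With p = 1 this is the single equation gamma(0) phi_1 = gamma(1):
  phi_hat_1 = gamma(1) / gamma(0) = -6.5178 / 8.1881 = -0.7960.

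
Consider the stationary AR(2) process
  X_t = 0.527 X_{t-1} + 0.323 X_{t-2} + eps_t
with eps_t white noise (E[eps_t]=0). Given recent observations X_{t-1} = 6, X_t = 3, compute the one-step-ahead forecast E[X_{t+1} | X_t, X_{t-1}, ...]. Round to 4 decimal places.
E[X_{t+1} \mid \mathcal F_t] = 3.5190

For an AR(p) model X_t = c + sum_i phi_i X_{t-i} + eps_t, the
one-step-ahead conditional mean is
  E[X_{t+1} | X_t, ...] = c + sum_i phi_i X_{t+1-i}.
Substitute known values:
  E[X_{t+1} | ...] = (0.527) * (3) + (0.323) * (6)
                   = 3.5190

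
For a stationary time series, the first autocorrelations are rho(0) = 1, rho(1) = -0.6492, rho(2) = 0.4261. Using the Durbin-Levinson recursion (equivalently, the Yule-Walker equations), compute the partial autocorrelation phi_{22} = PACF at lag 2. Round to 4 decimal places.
\phi_{22} = 0.0080

The PACF at lag k is phi_{kk}, the last component of the solution
to the Yule-Walker system G_k phi = r_k where
  (G_k)_{ij} = rho(|i - j|), (r_k)_i = rho(i), i,j = 1..k.
Equivalently, Durbin-Levinson gives phi_{kk} iteratively:
  phi_{11} = rho(1)
  phi_{kk} = [rho(k) - sum_{j=1..k-1} phi_{k-1,j} rho(k-j)]
            / [1 - sum_{j=1..k-1} phi_{k-1,j} rho(j)],
  phi_{k,j} = phi_{k-1,j} - phi_{kk} phi_{k-1,k-j},  j = 1..k-1.
Step k = 1:
  phi_11 = rho(1) = -0.6492.
Step k = 2:
  phi_22 = [rho(2) - phi_11 rho(1)] / [1 - phi_11 rho(1)] = [0.4261 - (-0.6492)(-0.6492)] / [1 - (-0.6492)(-0.6492)]
         = 0.00463936 / 0.57853936 = 0.008.
Therefore phi_{22} = 0.0080.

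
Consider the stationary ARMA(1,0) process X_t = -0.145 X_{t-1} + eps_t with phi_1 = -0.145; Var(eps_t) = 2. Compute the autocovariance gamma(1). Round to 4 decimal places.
\gamma(1) = -0.2962

Multiply the model equation by X_{t-k} and take expectations. With theta_0 = psi_0 = 1 and psi_j the MA(infinity) weights, this gives
  gamma(k) - sum_i phi_i gamma(k-i) = c_k,
  c_k = sigma^2 * sum_{j=k..q} theta_j psi_{j-k}   (c_k = 0 for k > q),
using gamma(-m) = gamma(m).
Pure AR (q = 0): c_0 = sigma^2 = 2, c_k = 0 for k >= 1.
Equations for k = 0 and k = 1 (AR order 1):
  gamma(0) = phi_1 gamma(1) + c_0
  gamma(1) = phi_1 gamma(0) + c_1
Substituting the second into the first: gamma(0) (1 - phi_1^2) = c_0 + phi_1 c_1, so
  gamma(0) = c_0 / (1 - phi_1^2) = 2 / (1 - (-0.145)^2) = 2 / 0.978975 = 2.042953.
  gamma(1) = phi_1 gamma(0) = (-0.145)(2.042953) = -0.296228.
Therefore gamma(1) = -0.2962 (to 4 decimal places).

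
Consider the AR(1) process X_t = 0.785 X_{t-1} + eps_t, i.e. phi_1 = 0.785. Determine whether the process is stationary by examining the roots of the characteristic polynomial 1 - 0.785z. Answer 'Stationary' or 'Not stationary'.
\text{Stationary}

The AR(p) characteristic polynomial is P(z) = 1 - 0.785z.
Stationarity requires all roots to lie outside the unit circle, i.e. |z| > 1 for every root.
This is linear in z: 1 + (-0.785) z = 0  =>  z = -1/(-0.785) = 1.273885,  |z| = 1.273885.
Moduli of all roots: 1.2739.
All moduli strictly greater than 1? Yes.
Verdict: Stationary.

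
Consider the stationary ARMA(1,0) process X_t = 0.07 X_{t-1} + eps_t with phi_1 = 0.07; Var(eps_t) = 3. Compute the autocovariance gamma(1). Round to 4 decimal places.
\gamma(1) = 0.2110

Multiply the model equation by X_{t-k} and take expectations. With theta_0 = psi_0 = 1 and psi_j the MA(infinity) weights, this gives
  gamma(k) - sum_i phi_i gamma(k-i) = c_k,
  c_k = sigma^2 * sum_{j=k..q} theta_j psi_{j-k}   (c_k = 0 for k > q),
using gamma(-m) = gamma(m).
Pure AR (q = 0): c_0 = sigma^2 = 3, c_k = 0 for k >= 1.
Equations for k = 0 and k = 1 (AR order 1):
  gamma(0) = phi_1 gamma(1) + c_0
  gamma(1) = phi_1 gamma(0) + c_1
Substituting the second into the first: gamma(0) (1 - phi_1^2) = c_0 + phi_1 c_1, so
  gamma(0) = c_0 / (1 - phi_1^2) = 3 / (1 - (0.07)^2) = 3 / 0.9951 = 3.014772.
  gamma(1) = phi_1 gamma(0) = (0.07)(3.014772) = 0.211034.
Therefore gamma(1) = 0.2110 (to 4 decimal places).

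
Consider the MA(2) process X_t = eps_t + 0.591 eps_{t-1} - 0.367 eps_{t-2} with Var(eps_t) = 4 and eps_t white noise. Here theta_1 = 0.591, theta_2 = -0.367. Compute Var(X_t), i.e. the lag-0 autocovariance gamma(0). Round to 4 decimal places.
\gamma(0) = 5.9359

For an MA(q) process X_t = eps_t + sum_i theta_i eps_{t-i} with
Var(eps_t) = sigma^2, the variance is
  gamma(0) = sigma^2 * (1 + sum_i theta_i^2).
  sum_i theta_i^2 = (0.591)^2 + (-0.367)^2 = 0.349281 + 0.134689 = 0.48397.
  gamma(0) = 4 * (1 + 0.48397) = 4 * 1.48397 = 5.93588, which rounds to 5.9359.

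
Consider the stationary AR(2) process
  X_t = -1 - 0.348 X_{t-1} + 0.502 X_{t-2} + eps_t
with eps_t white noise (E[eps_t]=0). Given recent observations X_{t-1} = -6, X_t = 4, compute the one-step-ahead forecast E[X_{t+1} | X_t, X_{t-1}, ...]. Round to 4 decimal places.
E[X_{t+1} \mid \mathcal F_t] = -5.4040

For an AR(p) model X_t = c + sum_i phi_i X_{t-i} + eps_t, the
one-step-ahead conditional mean is
  E[X_{t+1} | X_t, ...] = c + sum_i phi_i X_{t+1-i}.
Substitute known values:
  E[X_{t+1} | ...] = -1 + (-0.348) * (4) + (0.502) * (-6)
                   = -5.4040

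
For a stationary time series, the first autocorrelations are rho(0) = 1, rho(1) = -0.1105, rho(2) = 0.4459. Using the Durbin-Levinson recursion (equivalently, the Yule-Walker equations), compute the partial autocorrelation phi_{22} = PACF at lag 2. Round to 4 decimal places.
\phi_{22} = 0.4391

The PACF at lag k is phi_{kk}, the last component of the solution
to the Yule-Walker system G_k phi = r_k where
  (G_k)_{ij} = rho(|i - j|), (r_k)_i = rho(i), i,j = 1..k.
Equivalently, Durbin-Levinson gives phi_{kk} iteratively:
  phi_{11} = rho(1)
  phi_{kk} = [rho(k) - sum_{j=1..k-1} phi_{k-1,j} rho(k-j)]
            / [1 - sum_{j=1..k-1} phi_{k-1,j} rho(j)],
  phi_{k,j} = phi_{k-1,j} - phi_{kk} phi_{k-1,k-j},  j = 1..k-1.
Step k = 1:
  phi_11 = rho(1) = -0.1105.
Step k = 2:
  phi_22 = [rho(2) - phi_11 rho(1)] / [1 - phi_11 rho(1)] = [0.4459 - (-0.1105)(-0.1105)] / [1 - (-0.1105)(-0.1105)]
         = 0.43368975 / 0.98778975 = 0.4391.
Therefore phi_{22} = 0.4391.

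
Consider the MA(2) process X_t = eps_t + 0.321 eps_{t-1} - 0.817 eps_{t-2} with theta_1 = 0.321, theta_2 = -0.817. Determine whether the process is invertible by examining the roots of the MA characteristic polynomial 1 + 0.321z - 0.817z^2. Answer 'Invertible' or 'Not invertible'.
\text{Not invertible}

The MA(q) characteristic polynomial is P(z) = 1 + 0.321z - 0.817z^2.
Invertibility requires all roots to lie outside the unit circle, i.e. |z| > 1 for every root.
Set 1 + (0.321) z + (-0.817) z^2 = 0, i.e. a z^2 + b z + c = 0 with a = -0.817, b = 0.321, c = 1.
Discriminant D = b^2 - 4ac = (0.321)^2 - 4*(-0.817)*1 = 0.103041 - (-3.268) = 3.371041.
D >= 0, so the roots are real: z = (-b +/- sqrt(D)) / (2a) = (-0.321 +/- 1.836039) / (-1.634).
  z_1 = (-0.321 + 1.836039) / (-1.634) = -0.9272,   |z_1| = 0.9272.
  z_2 = (-0.321 - 1.836039) / (-1.634) = 1.3201,   |z_2| = 1.3201.
Moduli of all roots: 0.9272, 1.3201.
All moduli strictly greater than 1? No.
Verdict: Not invertible.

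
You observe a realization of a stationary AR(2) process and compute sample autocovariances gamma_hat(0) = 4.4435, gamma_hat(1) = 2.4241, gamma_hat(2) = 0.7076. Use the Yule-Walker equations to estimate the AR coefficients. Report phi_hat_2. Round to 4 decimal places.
\hat\phi_{2} = -0.1970

The Yule-Walker equations for an AR(p) process read, in matrix form,
  Gamma_p phi = r_p,   with   (Gamma_p)_{ij} = gamma(|i - j|),
                       (r_p)_i = gamma(i),   i,j = 1..p.
Substitute the sample gammas (Toeplitz matrix and right-hand side of size 2):
  Gamma_p = [[4.4435, 2.4241], [2.4241, 4.4435]]
  r_p     = [2.4241, 0.7076]
Written out:
  4.4435 phi_1 + 2.4241 phi_2 = 2.4241
  2.4241 phi_1 + 4.4435 phi_2 = 0.7076
Solve by Cramer's rule:
  det = gamma(0)^2 - gamma(1)^2 = (4.4435)^2 - (2.4241)^2 = 19.74469225 - 5.87626081 = 13.86843144
  phi_hat_1 = [gamma(1) gamma(0) - gamma(1) gamma(2)] / det = [(2.4241)(4.4435) - (2.4241)(0.7076)] / 13.86843144 = 9.05619519 / 13.86843144 = 0.653
  phi_hat_2 = [gamma(0) gamma(2) - gamma(1)^2] / det = [(4.4435)(0.7076) - (2.4241)^2] / 13.86843144 = -2.73204021 / 13.86843144 = -0.197
So phi_hat = [0.6530, -0.1970].
Therefore phi_hat_2 = -0.1970.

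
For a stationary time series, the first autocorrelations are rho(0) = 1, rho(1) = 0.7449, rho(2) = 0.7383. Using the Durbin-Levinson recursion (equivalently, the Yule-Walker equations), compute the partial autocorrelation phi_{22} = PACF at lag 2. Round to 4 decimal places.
\phi_{22} = 0.4121

The PACF at lag k is phi_{kk}, the last component of the solution
to the Yule-Walker system G_k phi = r_k where
  (G_k)_{ij} = rho(|i - j|), (r_k)_i = rho(i), i,j = 1..k.
Equivalently, Durbin-Levinson gives phi_{kk} iteratively:
  phi_{11} = rho(1)
  phi_{kk} = [rho(k) - sum_{j=1..k-1} phi_{k-1,j} rho(k-j)]
            / [1 - sum_{j=1..k-1} phi_{k-1,j} rho(j)],
  phi_{k,j} = phi_{k-1,j} - phi_{kk} phi_{k-1,k-j},  j = 1..k-1.
Step k = 1:
  phi_11 = rho(1) = 0.7449.
Step k = 2:
  phi_22 = [rho(2) - phi_11 rho(1)] / [1 - phi_11 rho(1)] = [0.7383 - (0.7449)(0.7449)] / [1 - (0.7449)(0.7449)]
         = 0.18342399 / 0.44512399 = 0.4121.
Therefore phi_{22} = 0.4121.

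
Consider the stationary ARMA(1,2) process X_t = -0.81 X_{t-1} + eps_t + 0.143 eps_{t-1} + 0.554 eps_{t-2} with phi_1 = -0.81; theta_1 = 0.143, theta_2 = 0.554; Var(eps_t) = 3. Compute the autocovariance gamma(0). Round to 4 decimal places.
\gamma(0) = 14.7804

Multiply the model equation by X_{t-k} and take expectations. With theta_0 = psi_0 = 1 and psi_j the MA(infinity) weights, this gives
  gamma(k) - sum_i phi_i gamma(k-i) = c_k,
  c_k = sigma^2 * sum_{j=k..q} theta_j psi_{j-k}   (c_k = 0 for k > q),
using gamma(-m) = gamma(m).
psi-weights needed (psi_j = theta_j + sum_i phi_i psi_{j-i}):
  psi_1 = theta_1 + phi_1 = 0.143 + (-0.81) = -0.667
  psi_2 = theta_2 + phi_1 psi_1 = 0.554 + (-0.81)(-0.667) = 1.09427
Right-hand sides:
  c_0 = sigma^2 (1 + theta_1 psi_1 + theta_2 psi_2) = 3 * (1 + (0.143)(-0.667) + (0.554)(1.09427)) = 3 * 1.510845 = 4.532534
  c_1 = sigma^2 (theta_1 + theta_2 psi_1) = 3 * (0.143 + (0.554)(-0.667)) = -0.679554
  c_2 = sigma^2 theta_2 = 3 * (0.554) = 1.662
Equations for k = 0 and k = 1 (AR order 1):
  gamma(0) = phi_1 gamma(1) + c_0
  gamma(1) = phi_1 gamma(0) + c_1
Substituting the second into the first: gamma(0) (1 - phi_1^2) = c_0 + phi_1 c_1, so
  gamma(0) = (c_0 + phi_1 c_1) / (1 - phi_1^2) = (4.532534 + (-0.81)(-0.679554)) / (1 - (-0.81)^2) = 5.082972 / 0.3439 = 14.780379.
Therefore gamma(0) = 14.7804 (to 4 decimal places).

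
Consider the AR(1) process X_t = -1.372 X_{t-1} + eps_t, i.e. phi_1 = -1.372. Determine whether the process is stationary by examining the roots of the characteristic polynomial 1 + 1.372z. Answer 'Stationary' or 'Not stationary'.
\text{Not stationary}

The AR(p) characteristic polynomial is P(z) = 1 + 1.372z.
Stationarity requires all roots to lie outside the unit circle, i.e. |z| > 1 for every root.
This is linear in z: 1 + (1.372) z = 0  =>  z = -1/(1.372) = -0.728863,  |z| = 0.728863.
Moduli of all roots: 0.7289.
All moduli strictly greater than 1? No.
Verdict: Not stationary.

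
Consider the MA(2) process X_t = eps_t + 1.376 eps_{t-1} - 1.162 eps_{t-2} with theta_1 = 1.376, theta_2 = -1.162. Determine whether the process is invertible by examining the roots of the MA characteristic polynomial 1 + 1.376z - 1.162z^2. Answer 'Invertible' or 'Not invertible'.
\text{Not invertible}

The MA(q) characteristic polynomial is P(z) = 1 + 1.376z - 1.162z^2.
Invertibility requires all roots to lie outside the unit circle, i.e. |z| > 1 for every root.
Set 1 + (1.376) z + (-1.162) z^2 = 0, i.e. a z^2 + b z + c = 0 with a = -1.162, b = 1.376, c = 1.
Discriminant D = b^2 - 4ac = (1.376)^2 - 4*(-1.162)*1 = 1.893376 - (-4.648) = 6.541376.
D >= 0, so the roots are real: z = (-b +/- sqrt(D)) / (2a) = (-1.376 +/- 2.557611) / (-2.324).
  z_1 = (-1.376 + 2.557611) / (-2.324) = -0.5084,   |z_1| = 0.5084.
  z_2 = (-1.376 - 2.557611) / (-2.324) = 1.6926,   |z_2| = 1.6926.
Moduli of all roots: 0.5084, 1.6926.
All moduli strictly greater than 1? No.
Verdict: Not invertible.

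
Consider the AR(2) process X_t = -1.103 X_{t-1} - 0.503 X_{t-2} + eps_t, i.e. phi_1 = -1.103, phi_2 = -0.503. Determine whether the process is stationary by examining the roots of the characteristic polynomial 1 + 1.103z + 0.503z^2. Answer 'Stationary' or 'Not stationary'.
\text{Stationary}

The AR(p) characteristic polynomial is P(z) = 1 + 1.103z + 0.503z^2.
Stationarity requires all roots to lie outside the unit circle, i.e. |z| > 1 for every root.
Set 1 + (1.103) z + (0.503) z^2 = 0, i.e. a z^2 + b z + c = 0 with a = 0.503, b = 1.103, c = 1.
Discriminant D = b^2 - 4ac = (1.103)^2 - 4*(0.503)*1 = 1.216609 - (2.012) = -0.795391.
D < 0, so the roots are the complex-conjugate pair z = (-b +/- i sqrt(-D)) / (2a) = -1.0964 +/- 0.8865i.
For a conjugate pair |z|^2 = z * conj(z) = (product of roots) = c/a = 1/(0.503) = 1.988072, so |z| = sqrt(1.988072) = 1.41 for both roots.
Moduli of all roots: 1.4100, 1.4100.
All moduli strictly greater than 1? Yes.
Verdict: Stationary.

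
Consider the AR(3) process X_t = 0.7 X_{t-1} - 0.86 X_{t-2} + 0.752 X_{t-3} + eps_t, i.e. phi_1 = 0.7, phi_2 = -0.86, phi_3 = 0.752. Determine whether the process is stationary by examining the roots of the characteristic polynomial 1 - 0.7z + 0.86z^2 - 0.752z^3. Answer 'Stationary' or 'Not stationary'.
\text{Stationary}

The AR(p) characteristic polynomial is P(z) = 1 - 0.7z + 0.86z^2 - 0.752z^3.
Stationarity requires all roots to lie outside the unit circle, i.e. |z| > 1 for every root.
Degree 3: look for a simple real root z0 first, then factor out (1 - z/z0) and solve the remaining quadratic.
Testing z0 = 1.25: P(1.25) = 1 + (-0.7)(1.25) + (0.86)(1.25)^2 + (-0.752)(1.25)^3
  = 1 + (-0.875) + (1.34375) + (-1.46875) = 0.  So z_0 = 1.25 is a root, |z_0| = 1.25.
Divide out the factor (1 - 0.8 z) = (1 - z/z0) (since 1/z0 = 0.8):
  P(z) = (1 - 0.8 z)(1 + (0.1) z + (0.94) z^2)
  [check: z-coef 0.1 - (0.8) = -0.7; z^2-coef 0.94 - (0.8)(0.1) = 0.86; z^3-coef -(0.8)(0.94) = -0.752.]
Remaining roots from the quadratic factor 1 + (0.1) z + (0.94) z^2:
  Set 1 + (0.1) z + (0.94) z^2 = 0, i.e. a z^2 + b z + c = 0 with a = 0.94, b = 0.1, c = 1.
  Discriminant D = b^2 - 4ac = (0.1)^2 - 4*(0.94)*1 = 0.01 - (3.76) = -3.75.
  D < 0, so the roots are the complex-conjugate pair z = (-b +/- i sqrt(-D)) / (2a) = -0.0532 +/- 1.03i.
  For a conjugate pair |z|^2 = z * conj(z) = (product of roots) = c/a = 1/(0.94) = 1.06383, so |z| = sqrt(1.06383) = 1.0314 for both roots.
Moduli of all roots: 1.2500, 1.0314, 1.0314.
All moduli strictly greater than 1? Yes.
Verdict: Stationary.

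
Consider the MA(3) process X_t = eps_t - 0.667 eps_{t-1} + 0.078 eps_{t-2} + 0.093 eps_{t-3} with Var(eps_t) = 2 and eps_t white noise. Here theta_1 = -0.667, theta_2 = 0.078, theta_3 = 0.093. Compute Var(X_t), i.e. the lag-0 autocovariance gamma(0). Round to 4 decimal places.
\gamma(0) = 2.9192

For an MA(q) process X_t = eps_t + sum_i theta_i eps_{t-i} with
Var(eps_t) = sigma^2, the variance is
  gamma(0) = sigma^2 * (1 + sum_i theta_i^2).
  sum_i theta_i^2 = (-0.667)^2 + (0.078)^2 + (0.093)^2 = 0.444889 + 0.006084 + 0.008649 = 0.459622.
  gamma(0) = 2 * (1 + 0.459622) = 2 * 1.459622 = 2.919244, which rounds to 2.9192.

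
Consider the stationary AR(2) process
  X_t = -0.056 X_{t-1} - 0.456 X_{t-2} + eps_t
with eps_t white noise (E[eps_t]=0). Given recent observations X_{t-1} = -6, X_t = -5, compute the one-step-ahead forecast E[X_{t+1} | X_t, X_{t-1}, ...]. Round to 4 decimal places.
E[X_{t+1} \mid \mathcal F_t] = 3.0160

For an AR(p) model X_t = c + sum_i phi_i X_{t-i} + eps_t, the
one-step-ahead conditional mean is
  E[X_{t+1} | X_t, ...] = c + sum_i phi_i X_{t+1-i}.
Substitute known values:
  E[X_{t+1} | ...] = (-0.056) * (-5) + (-0.456) * (-6)
                   = 3.0160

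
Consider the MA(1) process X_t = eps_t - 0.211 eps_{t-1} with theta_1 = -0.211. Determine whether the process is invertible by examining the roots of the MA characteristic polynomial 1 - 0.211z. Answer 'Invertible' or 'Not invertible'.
\text{Invertible}

The MA(q) characteristic polynomial is P(z) = 1 - 0.211z.
Invertibility requires all roots to lie outside the unit circle, i.e. |z| > 1 for every root.
This is linear in z: 1 + (-0.211) z = 0  =>  z = -1/(-0.211) = 4.739336,  |z| = 4.739336.
Moduli of all roots: 4.7393.
All moduli strictly greater than 1? Yes.
Verdict: Invertible.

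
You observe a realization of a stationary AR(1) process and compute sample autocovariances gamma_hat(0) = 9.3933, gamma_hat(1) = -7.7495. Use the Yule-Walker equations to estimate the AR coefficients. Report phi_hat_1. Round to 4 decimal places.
\hat\phi_{1} = -0.8250

The Yule-Walker equations for an AR(p) process read, in matrix form,
  Gamma_p phi = r_p,   with   (Gamma_p)_{ij} = gamma(|i - j|),
                       (r_p)_i = gamma(i),   i,j = 1..p.
Substitute the sample gammas (Toeplitz matrix and right-hand side of size 1):
  Gamma_p = [[9.3933]]
  r_p     = [-7.7495]
With p = 1 this is the single equation gamma(0) phi_1 = gamma(1):
  phi_hat_1 = gamma(1) / gamma(0) = -7.7495 / 9.3933 = -0.8250.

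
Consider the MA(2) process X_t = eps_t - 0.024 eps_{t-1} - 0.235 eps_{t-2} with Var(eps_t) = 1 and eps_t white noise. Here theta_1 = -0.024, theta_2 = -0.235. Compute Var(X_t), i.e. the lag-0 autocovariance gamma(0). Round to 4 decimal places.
\gamma(0) = 1.0558

For an MA(q) process X_t = eps_t + sum_i theta_i eps_{t-i} with
Var(eps_t) = sigma^2, the variance is
  gamma(0) = sigma^2 * (1 + sum_i theta_i^2).
  sum_i theta_i^2 = (-0.024)^2 + (-0.235)^2 = 0.000576 + 0.055225 = 0.055801.
  gamma(0) = 1 * (1 + 0.055801) = 1 * 1.055801 = 1.055801, which rounds to 1.0558.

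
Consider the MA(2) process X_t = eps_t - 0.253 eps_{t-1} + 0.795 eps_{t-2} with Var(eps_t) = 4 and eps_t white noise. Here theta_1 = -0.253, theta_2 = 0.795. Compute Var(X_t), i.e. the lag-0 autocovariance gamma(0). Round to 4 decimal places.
\gamma(0) = 6.7841

For an MA(q) process X_t = eps_t + sum_i theta_i eps_{t-i} with
Var(eps_t) = sigma^2, the variance is
  gamma(0) = sigma^2 * (1 + sum_i theta_i^2).
  sum_i theta_i^2 = (-0.253)^2 + (0.795)^2 = 0.064009 + 0.632025 = 0.696034.
  gamma(0) = 4 * (1 + 0.696034) = 4 * 1.696034 = 6.784136, which rounds to 6.7841.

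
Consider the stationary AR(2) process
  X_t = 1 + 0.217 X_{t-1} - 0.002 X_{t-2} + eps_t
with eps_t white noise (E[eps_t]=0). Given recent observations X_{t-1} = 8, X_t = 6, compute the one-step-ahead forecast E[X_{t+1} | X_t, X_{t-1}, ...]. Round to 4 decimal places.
E[X_{t+1} \mid \mathcal F_t] = 2.2860

For an AR(p) model X_t = c + sum_i phi_i X_{t-i} + eps_t, the
one-step-ahead conditional mean is
  E[X_{t+1} | X_t, ...] = c + sum_i phi_i X_{t+1-i}.
Substitute known values:
  E[X_{t+1} | ...] = 1 + (0.217) * (6) + (-0.002) * (8)
                   = 2.2860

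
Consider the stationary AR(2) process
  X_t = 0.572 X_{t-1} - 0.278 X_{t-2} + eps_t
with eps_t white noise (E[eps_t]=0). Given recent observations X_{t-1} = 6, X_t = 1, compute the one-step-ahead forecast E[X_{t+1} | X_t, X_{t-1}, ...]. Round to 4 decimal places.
E[X_{t+1} \mid \mathcal F_t] = -1.0960

For an AR(p) model X_t = c + sum_i phi_i X_{t-i} + eps_t, the
one-step-ahead conditional mean is
  E[X_{t+1} | X_t, ...] = c + sum_i phi_i X_{t+1-i}.
Substitute known values:
  E[X_{t+1} | ...] = (0.572) * (1) + (-0.278) * (6)
                   = -1.0960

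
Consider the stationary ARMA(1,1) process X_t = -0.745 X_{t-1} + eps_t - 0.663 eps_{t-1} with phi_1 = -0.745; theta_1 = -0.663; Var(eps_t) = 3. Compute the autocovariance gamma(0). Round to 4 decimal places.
\gamma(0) = 16.3657

Multiply the model equation by X_{t-k} and take expectations. With theta_0 = psi_0 = 1 and psi_j the MA(infinity) weights, this gives
  gamma(k) - sum_i phi_i gamma(k-i) = c_k,
  c_k = sigma^2 * sum_{j=k..q} theta_j psi_{j-k}   (c_k = 0 for k > q),
using gamma(-m) = gamma(m).
psi-weights needed (psi_j = theta_j + sum_i phi_i psi_{j-i}):
  psi_1 = theta_1 + phi_1 = -0.663 + (-0.745) = -1.408
Right-hand sides:
  c_0 = sigma^2 (1 + theta_1 psi_1) = 3 * (1 + (-0.663)(-1.408)) = 3 * 1.933504 = 5.800512
  c_1 = sigma^2 theta_1 = 3 * (-0.663) = -1.989
  c_2 = 0
Equations for k = 0 and k = 1 (AR order 1):
  gamma(0) = phi_1 gamma(1) + c_0
  gamma(1) = phi_1 gamma(0) + c_1
Substituting the second into the first: gamma(0) (1 - phi_1^2) = c_0 + phi_1 c_1, so
  gamma(0) = (c_0 + phi_1 c_1) / (1 - phi_1^2) = (5.800512 + (-0.745)(-1.989)) / (1 - (-0.745)^2) = 7.282317 / 0.444975 = 16.365677.
Therefore gamma(0) = 16.3657 (to 4 decimal places).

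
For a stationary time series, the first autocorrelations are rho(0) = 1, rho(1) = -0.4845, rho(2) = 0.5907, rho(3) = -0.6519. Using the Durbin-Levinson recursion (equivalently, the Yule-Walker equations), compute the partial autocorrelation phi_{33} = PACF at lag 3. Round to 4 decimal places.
\phi_{33} = -0.4560

The PACF at lag k is phi_{kk}, the last component of the solution
to the Yule-Walker system G_k phi = r_k where
  (G_k)_{ij} = rho(|i - j|), (r_k)_i = rho(i), i,j = 1..k.
Equivalently, Durbin-Levinson gives phi_{kk} iteratively:
  phi_{11} = rho(1)
  phi_{kk} = [rho(k) - sum_{j=1..k-1} phi_{k-1,j} rho(k-j)]
            / [1 - sum_{j=1..k-1} phi_{k-1,j} rho(j)],
  phi_{k,j} = phi_{k-1,j} - phi_{kk} phi_{k-1,k-j},  j = 1..k-1.
Step k = 1:
  phi_11 = rho(1) = -0.4845.
Step k = 2:
  phi_22 = [rho(2) - phi_11 rho(1)] / [1 - phi_11 rho(1)] = [0.5907 - (-0.4845)(-0.4845)] / [1 - (-0.4845)(-0.4845)]
         = 0.35595975 / 0.76525975 = 0.465149.
  Update: phi_21 = phi_11 - phi_22 phi_11 = -0.4845 - (0.465149)(-0.4845) = -0.259135.
Step k = 3:
  phi_33 = [rho(3) - phi_21 rho(2) - phi_22 rho(1)] / [1 - phi_21 rho(1) - phi_22 rho(2)]
    numerator   = -0.6519 - (-0.259135)(0.5907) - (0.465149)(-0.4845) = -0.2734641
    denominator = 1 - (-0.259135)(-0.4845) - (0.465149)(0.5907) = 0.59968545
  phi_33 = -0.2734641 / 0.59968545 = -0.456.
Therefore phi_{33} = -0.4560.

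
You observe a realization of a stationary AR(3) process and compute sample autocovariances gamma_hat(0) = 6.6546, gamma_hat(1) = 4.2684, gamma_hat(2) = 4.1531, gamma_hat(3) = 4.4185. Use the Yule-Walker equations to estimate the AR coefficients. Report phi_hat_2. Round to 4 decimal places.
\hat\phi_{2} = 0.2200

The Yule-Walker equations for an AR(p) process read, in matrix form,
  Gamma_p phi = r_p,   with   (Gamma_p)_{ij} = gamma(|i - j|),
                       (r_p)_i = gamma(i),   i,j = 1..p.
Substitute the sample gammas (Toeplitz matrix and right-hand side of size 3):
  Gamma_p = [[6.6546, 4.2684, 4.1531], [4.2684, 6.6546, 4.2684], [4.1531, 4.2684, 6.6546]]
  r_p     = [4.2684, 4.1531, 4.4185]
Written out (R1..R3):
  (R1) 6.6546 phi_1 + 4.2684 phi_2 + 4.1531 phi_3 = 4.2684
  (R2) 4.2684 phi_1 + 6.6546 phi_2 + 4.2684 phi_3 = 4.1531
  (R3) 4.1531 phi_1 + 4.2684 phi_2 + 6.6546 phi_3 = 4.4185
Gaussian elimination:
  R2 <- R2 - (4.2684/6.6546) R1 = R2 - (0.641421) R1:  3.916759 phi_2 + 1.604515 phi_3 = 1.415259
  R3 <- R3 - (4.1531/6.6546) R1 = R3 - (0.624095) R1:  1.604515 phi_2 + 4.062673 phi_3 = 1.754615
  R3 <- R3 - (1.604515/3.916759) R2 = R3 - (0.409654) R2:  3.405377 phi_3 = 1.174849
Back-substitution:
  phi_hat_3 = 1.174849 / 3.405377 = 0.344998
  phi_hat_2 = (1.415259 - (1.604515)(0.344998)) / 3.916759 = 0.220004
  phi_hat_1 = (4.2684 - (4.2684)(0.220004) - (4.1531)(0.344998)) / 6.6546 = 0.284994
So phi_hat = [0.2850, 0.2200, 0.3450].
Therefore phi_hat_2 = 0.2200.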